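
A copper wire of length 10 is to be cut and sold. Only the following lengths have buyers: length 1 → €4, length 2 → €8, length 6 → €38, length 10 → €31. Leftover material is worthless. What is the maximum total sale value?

Let f[k] be the best obtainable value from length k. For each k, try every first piece i and keep the best of price[i] + f[k−i].
f[1] = 4
f[2] = 8  (first piece 1, then f[1]=4)
f[3] = 12  (first piece 1, then f[2]=8)
f[4] = 16  (first piece 1, then f[3]=12)
f[5] = 20  (first piece 1, then f[4]=16)
f[6] = 38
f[7] = 42  (first piece 1, then f[6]=38)
f[8] = 46  (first piece 1, then f[7]=42)
f[9] = 50  (first piece 1, then f[8]=46)
f[10] = 54  (first piece 1, then f[9]=50)
One optimal cutting: 6 + 1 + 1 + 1 + 1 → €54.

54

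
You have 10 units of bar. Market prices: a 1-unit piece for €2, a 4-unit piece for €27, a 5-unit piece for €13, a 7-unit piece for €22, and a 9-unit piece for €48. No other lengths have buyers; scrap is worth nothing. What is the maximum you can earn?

58

Let best[k] be the best obtainable value from length k. For each k, try every first piece i and keep the best of price[i] + best[k−i].
best[1] = 2
best[2] = 4  (first piece 1, then best[1]=2)
best[3] = 6  (first piece 1, then best[2]=4)
best[4] = 27
best[5] = 29  (first piece 1, then best[4]=27)
best[6] = 31  (first piece 1, then best[5]=29)
best[7] = 33  (first piece 1, then best[6]=31)
best[8] = 54  (first piece 4, then best[4]=27)
best[9] = 56  (first piece 1, then best[8]=54)
best[10] = 58  (first piece 1, then best[9]=56)
One optimal cutting: 4 + 4 + 1 + 1 → €58.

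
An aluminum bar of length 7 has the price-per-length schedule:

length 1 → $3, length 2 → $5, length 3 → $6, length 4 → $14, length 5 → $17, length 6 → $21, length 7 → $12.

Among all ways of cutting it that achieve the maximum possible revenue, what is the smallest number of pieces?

Let r[k] be the best obtainable value from length k. For each k, try every first piece i and keep the best of price[i] + r[k−i].
r[1] = 3
r[2] = max(3+3, 5+0) = 6
r[3] = max(3+6, 5+3, 6+0) = 9
r[4] = max(3+9, 5+6, 6+3, 14+0) = 14
r[5] = max(3+14, 5+9, 6+6, 14+3, 17+0) = 17
r[6] = max(3+17, 5+14, 6+9, 14+6, 17+3, 21+0) = 21
r[7] = max(3+21, 5+17, 6+14, …, 21+3, 12+0) = 24
Maximum revenue is $24.
Now minimize piece count subject to staying optimal: for each k, pieces[k] = 1 + min over i with p[i]+r[k−i]=r[k] of pieces[k−i].
pieces[4] = 1
pieces[5] = 1
pieces[6] = 1
pieces[7] = 2

2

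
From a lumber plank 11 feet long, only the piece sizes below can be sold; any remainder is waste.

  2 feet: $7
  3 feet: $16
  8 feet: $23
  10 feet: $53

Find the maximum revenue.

55

Build r[k] bottom-up: r[k] = max over allowed piece i of (p[i] + r[k−i]).
r[1] = 0
r[2] = 7
r[3] = max(7+0, 16+0) = 16
r[4] = max(7+7, 16+0) = 16
r[5] = max(7+16, 16+7) = 23
r[6] = max(7+16, 16+16) = 32
r[7] = max(7+23, 16+16) = 32
r[8] = max(7+32, 16+23, 23+0) = 39
r[9] = max(7+32, 16+32, 23+0) = 48
r[10] = max(7+39, 16+32, 23+7, 53+0) = 53
r[11] = max(7+48, 16+39, 23+16, 53+0) = 55
One optimal cutting: 3 + 3 + 3 + 2 → $55.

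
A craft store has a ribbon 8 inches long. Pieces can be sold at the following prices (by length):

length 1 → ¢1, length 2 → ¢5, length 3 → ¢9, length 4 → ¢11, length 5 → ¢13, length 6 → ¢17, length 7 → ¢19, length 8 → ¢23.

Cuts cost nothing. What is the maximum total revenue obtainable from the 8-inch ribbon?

Build R[k] bottom-up: R[k] = max over allowed piece i of (p[i] + R[k−i]).
R[1] = 1
R[2] = 5
R[3] = 9
R[4] = 11
R[5] = 14  (first piece 2, then R[3]=9)
R[6] = 18  (first piece 3, then R[3]=9)
R[7] = 20  (first piece 3, then R[4]=11)
R[8] = 23  (first piece 2, then R[6]=18)
One optimal cutting: 3 + 3 + 2 → ¢9 + ¢9 + ¢5 = ¢23.

23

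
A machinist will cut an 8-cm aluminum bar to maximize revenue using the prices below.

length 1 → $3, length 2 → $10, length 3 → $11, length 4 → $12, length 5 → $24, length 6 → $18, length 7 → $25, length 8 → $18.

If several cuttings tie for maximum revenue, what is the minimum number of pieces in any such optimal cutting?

4

Let r[k] be the best obtainable value from length k. For each k, try every first piece i and keep the best of price[i] + r[k−i].
r[1] = 3
r[2] = max(3+3, 10+0) = 10
r[3] = max(3+10, 10+3, 11+0) = 13
r[4] = max(3+13, 10+10, 11+3, 12+0) = 20
r[5] = max(3+20, 10+13, 11+10, 12+3, 24+0) = 24
r[6] = max(3+24, 10+20, 11+13, 12+10, 24+3, 18+0) = 30
r[7] = max(3+30, 10+24, 11+20, …, 18+3, 25+0) = 34
r[8] = max(3+34, 10+30, 11+24, …, 25+3, 18+0) = 40
Maximum revenue is $40.
Now minimize piece count subject to staying optimal: for each k, pieces[k] = 1 + min over i with p[i]+r[k−i]=r[k] of pieces[k−i].
pieces[5] = 1
pieces[6] = 3
pieces[7] = 2
pieces[8] = 4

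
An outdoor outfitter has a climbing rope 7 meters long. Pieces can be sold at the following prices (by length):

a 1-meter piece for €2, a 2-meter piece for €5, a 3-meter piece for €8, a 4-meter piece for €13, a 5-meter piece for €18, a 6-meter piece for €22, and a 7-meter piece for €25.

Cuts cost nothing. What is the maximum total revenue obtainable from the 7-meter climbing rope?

25

Build v[k] bottom-up: v[k] = max over allowed piece i of (p[i] + v[k−i]).
v[1] = 2
v[2] = 5
v[3] = 8
v[4] = 13
v[5] = 18
v[6] = 22
v[7] = 25
Best is to sell the whole 7-meter piece uncut for €25.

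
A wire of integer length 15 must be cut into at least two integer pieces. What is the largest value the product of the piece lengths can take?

243

Let P[k] be the best product for length k (with at least one cut). For each first piece i, the rest contributes max(k−i, P[k−i]).
P[2] = 1*max(1,0) = 1*1 = 1
P[3] = 1*max(2,1) = 1*2 = 2
P[4] = 2*max(2,1) = 2*2 = 4
P[5] = 2*max(3,2) = 2*3 = 6
P[6] = 3*max(3,2) = 3*3 = 9
P[7] = 2*max(5,6) = 2*6 = 12
P[8] = 2*max(6,9) = 2*9 = 18
P[9] = 3*max(6,9) = 3*9 = 27
P[10] = 2*max(8,18) = 2*18 = 36
P[11] = 2*max(9,27) = 2*27 = 54
P[12] = 3*max(9,27) = 3*27 = 81
P[13] = 2*max(11,54) = 2*54 = 108
P[14] = 2*max(12,81) = 2*81 = 162
P[15] = 3*max(12,81) = 3*81 = 243
One optimal split: 3 + 3 + 3 + 3 + 3; product 3*3*3*3*3 = 243.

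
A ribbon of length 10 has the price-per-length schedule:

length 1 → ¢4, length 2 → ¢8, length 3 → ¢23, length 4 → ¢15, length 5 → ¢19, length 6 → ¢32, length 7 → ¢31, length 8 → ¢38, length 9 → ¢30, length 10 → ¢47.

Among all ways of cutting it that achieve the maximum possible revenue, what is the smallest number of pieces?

Consider every possible first cut. r[k] is the best of p[i]+r[k−i] over all sellable i≤k.
r[1] = 4
r[2] = max(4+4, 8+0) = 8
r[3] = max(4+8, 8+4, 23+0) = 23
r[4] = max(4+23, 8+8, 23+4, 15+0) = 27
r[5] = max(4+27, 8+23, 23+8, 15+4, 19+0) = 31
r[6] = max(4+31, 8+27, 23+23, 15+8, 19+4, 32+0) = 46
r[7] = max(4+46, 8+31, 23+27, …, 32+4, 31+0) = 50
r[8] = max(4+50, 8+46, 23+31, …, 31+4, 38+0) = 54
r[9] = max(4+54, 8+50, 23+46, …, 38+4, 30+0) = 69
r[10] = max(4+69, 8+54, 23+50, …, 30+4, 47+0) = 73
Maximum revenue is ¢73.
Now minimize piece count subject to staying optimal: for each k, pieces[k] = 1 + min over i with p[i]+r[k−i]=r[k] of pieces[k−i].
pieces[7] = 3
pieces[8] = 3
pieces[9] = 3
pieces[10] = 4

4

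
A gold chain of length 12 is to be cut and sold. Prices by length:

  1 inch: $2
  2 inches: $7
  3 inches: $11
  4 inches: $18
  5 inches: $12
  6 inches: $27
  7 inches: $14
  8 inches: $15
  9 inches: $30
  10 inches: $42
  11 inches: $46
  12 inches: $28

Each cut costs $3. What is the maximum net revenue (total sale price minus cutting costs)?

51

Build net[k] bottom-up: net[k] = max over allowed piece i of (p[i] + net[k−i]) − 3 per cut.
net[1] = 2
net[2] = max(2+2-3, 7+0) = 7
net[3] = max(2+7-3, 7+2-3, 11+0) = 11
net[4] = max(2+11-3, 7+7-3, 11+2-3, 18+0) = 18
net[5] = max(2+18-3, 7+11-3, 11+7-3, 18+2-3, 12+0) = 17
net[6] = max(2+17-3, 7+18-3, 11+11-3, 18+7-3, 12+2-3, 27+0) = 27
net[7] = max(2+27-3, 7+17-3, 11+18-3, …, 27+2-3, 14+0) = 26
net[8] = max(2+26-3, 7+27-3, 11+17-3, …, 14+2-3, 15+0) = 33
net[9] = max(2+33-3, 7+26-3, 11+27-3, …, 15+2-3, 30+0) = 35
net[10] = max(2+35-3, 7+33-3, 11+26-3, …, 30+2-3, 42+0) = 42
net[11] = max(2+42-3, 7+35-3, 11+33-3, …, 42+2-3, 46+0) = 46
net[12] = max(2+46-3, 7+42-3, 11+35-3, …, 46+2-3, 28+0) = 51
One optimal plan: pieces 6 + 6 (1 cut) → $54 − $3 = $51.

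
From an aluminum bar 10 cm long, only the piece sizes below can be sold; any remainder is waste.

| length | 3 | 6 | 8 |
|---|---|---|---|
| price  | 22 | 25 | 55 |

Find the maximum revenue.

66

Build best[k] bottom-up: best[k] = max over allowed piece i of (p[i] + best[k−i]).
best[1] = 0
best[2] = 0
best[3] = 22
best[4] = 22
best[5] = 22
best[6] = 44  (first piece 3, then best[3]=22)
best[7] = 44
best[8] = 55
best[9] = 66  (first piece 3, then best[6]=44)
best[10] = 66
One optimal cutting: pieces 3 + 3 + 3 with 1 cm of scrap → $66.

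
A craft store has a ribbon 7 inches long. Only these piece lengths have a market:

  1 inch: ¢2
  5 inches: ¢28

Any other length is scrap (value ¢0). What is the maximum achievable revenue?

Consider every possible first cut. f[k] is the best of p[i]+f[k−i] over all sellable i≤k.
f[1] = 2
f[2] = 4  (first piece 1, then f[1]=2)
f[3] = 6  (first piece 1, then f[2]=4)
f[4] = 8  (first piece 1, then f[3]=6)
f[5] = max(2+8, 28+0) = 28
f[6] = max(2+28, 28+2) = 30
f[7] = max(2+30, 28+4) = 32
One optimal cutting: 5 + 1 + 1 → ¢32.

32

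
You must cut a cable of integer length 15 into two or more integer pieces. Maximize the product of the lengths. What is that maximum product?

Fill f[k] for k=2..15: at each k try every first piece i and multiply by the better of (k−i) uncut or f[k−i].
f[2] = 1·max(1,0) = 1·1 = 1
f[3] = 1·max(2,1) = 1·2 = 2
f[4] = 2·max(2,1) = 2·2 = 4
f[5] = 2·max(3,2) = 2·3 = 6
f[6] = 3·max(3,2) = 3·3 = 9
f[7] = 2·max(5,6) = 2·6 = 12
f[8] = 2·max(6,9) = 2·9 = 18
f[9] = 3·max(6,9) = 3·9 = 27
f[10] = 2·max(8,18) = 2·18 = 36
f[11] = 2·max(9,27) = 2·27 = 54
f[12] = 3·max(9,27) = 3·27 = 81
f[13] = 2·max(11,54) = 2·54 = 108
f[14] = 2·max(12,81) = 2·81 = 162
f[15] = 3·max(12,81) = 3·81 = 243
One optimal split: 3 + 3 + 3 + 3 + 3; product 3·3·3·3·3 = 243.

243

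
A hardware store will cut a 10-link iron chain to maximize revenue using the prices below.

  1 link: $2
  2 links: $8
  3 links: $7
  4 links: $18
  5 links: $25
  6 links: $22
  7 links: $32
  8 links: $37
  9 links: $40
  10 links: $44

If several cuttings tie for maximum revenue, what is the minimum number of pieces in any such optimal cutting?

Let r[k] be the best obtainable value from length k. For each k, try every first piece i and keep the best of price[i] + r[k−i].
r[1] = 2
r[2] = max(2+2, 8+0) = 8
r[3] = max(2+8, 8+2, 7+0) = 10
r[4] = max(2+10, 8+8, 7+2, 18+0) = 18
r[5] = max(2+18, 8+10, 7+8, 18+2, 25+0) = 25
r[6] = max(2+25, 8+18, 7+10, 18+8, 25+2, 22+0) = 27
r[7] = max(2+27, 8+25, 7+18, …, 22+2, 32+0) = 33
r[8] = max(2+33, 8+27, 7+25, …, 32+2, 37+0) = 37
r[9] = max(2+37, 8+33, 7+27, …, 37+2, 40+0) = 43
r[10] = max(2+43, 8+37, 7+33, …, 40+2, 44+0) = 50
Maximum revenue is $50.
Now minimize piece count subject to staying optimal: for each k, pieces[k] = 1 + min over i with p[i]+r[k−i]=r[k] of pieces[k−i].
pieces[7] = 2
pieces[8] = 1
pieces[9] = 2
pieces[10] = 2

2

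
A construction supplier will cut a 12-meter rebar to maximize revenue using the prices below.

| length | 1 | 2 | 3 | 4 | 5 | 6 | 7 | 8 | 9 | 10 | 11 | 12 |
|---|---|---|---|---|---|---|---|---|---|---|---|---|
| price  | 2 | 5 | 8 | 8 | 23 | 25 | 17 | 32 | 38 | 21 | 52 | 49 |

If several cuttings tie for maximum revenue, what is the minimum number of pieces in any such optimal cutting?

2

Consider every possible first cut. r[k] is the best of p[i]+r[k−i] over all sellable i≤k.
r[1] = 2
r[2] = max(2+2, 5+0) = 5
r[3] = max(2+5, 5+2, 8+0) = 8
r[4] = max(2+8, 5+5, 8+2, 8+0) = 10
r[5] = max(2+10, 5+8, 8+5, 8+2, 23+0) = 23
r[6] = max(2+23, 5+10, 8+8, 8+5, 23+2, 25+0) = 25
r[7] = max(2+25, 5+23, 8+10, …, 25+2, 17+0) = 28
r[8] = max(2+28, 5+25, 8+23, …, 17+2, 32+0) = 32
r[9] = max(2+32, 5+28, 8+25, …, 32+2, 38+0) = 38
r[10] = max(2+38, 5+32, 8+28, …, 38+2, 21+0) = 46
r[11] = max(2+46, 5+38, 8+32, …, 21+2, 52+0) = 52
r[12] = max(2+52, 5+46, 8+38, …, 52+2, 49+0) = 54
Maximum revenue is ₹54.
Now minimize piece count subject to staying optimal: for each k, pieces[k] = 1 + min over i with p[i]+r[k−i]=r[k] of pieces[k−i].
pieces[9] = 1
pieces[10] = 2
pieces[11] = 1
pieces[12] = 2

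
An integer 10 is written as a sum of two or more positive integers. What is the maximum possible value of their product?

36

Fill m[k] for k=2..10: at each k try every first piece i and multiply by the better of (k−i) uncut or m[k−i].
m[2] = 1×max(1,0) = 1×1 = 1
m[3] = 1×max(2,1) = 1×2 = 2
m[4] = 2×max(2,1) = 2×2 = 4
m[5] = 2×max(3,2) = 2×3 = 6
m[6] = 3×max(3,2) = 3×3 = 9
m[7] = 2×max(5,6) = 2×6 = 12
m[8] = 2×max(6,9) = 2×9 = 18
m[9] = 3×max(6,9) = 3×9 = 27
m[10] = 2×max(8,18) = 2×18 = 36
One optimal split: 3 + 3 + 2 + 2; product 3×3×2×2 = 36.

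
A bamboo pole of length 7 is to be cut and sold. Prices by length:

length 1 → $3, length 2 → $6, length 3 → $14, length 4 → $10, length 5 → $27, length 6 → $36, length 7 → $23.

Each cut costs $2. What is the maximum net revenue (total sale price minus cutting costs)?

37

Build v[k] bottom-up: v[k] = max over allowed piece i of (p[i] + v[k−i]) − 2 per cut.
v[1] = 3
v[2] = max(3+3-2, 6+0) = 6
v[3] = max(3+6-2, 6+3-2, 14+0) = 14
v[4] = max(3+14-2, 6+6-2, 14+3-2, 10+0) = 15
v[5] = max(3+15-2, 6+14-2, 14+6-2, 10+3-2, 27+0) = 27
v[6] = max(3+27-2, 6+15-2, 14+14-2, 10+6-2, 27+3-2, 36+0) = 36
v[7] = max(3+36-2, 6+27-2, 14+15-2, …, 36+3-2, 23+0) = 37
One optimal plan: pieces 6 + 1 (1 cut) → $39 − $2 = $37.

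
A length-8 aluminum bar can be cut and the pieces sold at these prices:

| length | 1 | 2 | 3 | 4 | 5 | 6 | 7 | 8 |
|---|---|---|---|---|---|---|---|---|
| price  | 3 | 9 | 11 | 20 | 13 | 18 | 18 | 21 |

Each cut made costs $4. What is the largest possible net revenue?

Consider every possible first cut. r[k] is the best of p[i]+r[k−i] over all sellable i≤k, charging 4 whenever i<k.
r[1] = 3
r[2] = max(3+3-4, 9+0) = 9
r[3] = max(3+9-4, 9+3-4, 11+0) = 11
r[4] = max(3+11-4, 9+9-4, 11+3-4, 20+0) = 20
r[5] = max(3+20-4, 9+11-4, 11+9-4, 20+3-4, 13+0) = 19
r[6] = max(3+19-4, 9+20-4, 11+11-4, 20+9-4, 13+3-4, 18+0) = 25
r[7] = max(3+25-4, 9+19-4, 11+20-4, …, 18+3-4, 18+0) = 27
r[8] = max(3+27-4, 9+25-4, 11+19-4, …, 18+3-4, 21+0) = 36
One optimal plan: pieces 4 + 4 (1 cut) → $40 − $4 = $36.

36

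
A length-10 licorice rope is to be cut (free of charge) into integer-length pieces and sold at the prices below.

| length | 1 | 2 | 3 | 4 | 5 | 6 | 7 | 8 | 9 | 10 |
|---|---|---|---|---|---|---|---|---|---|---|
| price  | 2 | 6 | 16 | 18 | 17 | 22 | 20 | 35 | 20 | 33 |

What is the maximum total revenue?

Consider every possible first cut. best[k] is the best of p[i]+best[k−i] over all sellable i≤k.
best[1] = 2
best[2] = 6
best[3] = 16
best[4] = 18  (first piece 1, then best[3]=16)
best[5] = 22  (first piece 2, then best[3]=16)
best[6] = 32  (first piece 3, then best[3]=16)
best[7] = 34  (first piece 1, then best[6]=32)
best[8] = 38  (first piece 2, then best[6]=32)
best[9] = 48  (first piece 3, then best[6]=32)
best[10] = 50  (first piece 1, then best[9]=48)
One optimal cutting: 3 + 3 + 3 + 1 → ¢16 + ¢16 + ¢16 + ¢2 = ¢50.

50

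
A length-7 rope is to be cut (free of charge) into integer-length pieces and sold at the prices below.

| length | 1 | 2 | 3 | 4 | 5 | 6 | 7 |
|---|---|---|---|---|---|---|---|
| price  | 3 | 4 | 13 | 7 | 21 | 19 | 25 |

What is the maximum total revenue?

29

Consider every possible first cut. v[k] is the best of p[i]+v[k−i] over all sellable i≤k.
v[1] = 3
v[2] = max(3+3, 4+0) = 6
v[3] = max(3+6, 4+3, 13+0) = 13
v[4] = max(3+13, 4+6, 13+3, 7+0) = 16
v[5] = max(3+16, 4+13, 13+6, 7+3, 21+0) = 21
v[6] = max(3+21, 4+16, 13+13, 7+6, 21+3, 19+0) = 26
v[7] = max(3+26, 4+21, 13+16, …, 19+3, 25+0) = 29
One optimal cutting: 3 + 3 + 1 → €13 + €13 + €3 = €29.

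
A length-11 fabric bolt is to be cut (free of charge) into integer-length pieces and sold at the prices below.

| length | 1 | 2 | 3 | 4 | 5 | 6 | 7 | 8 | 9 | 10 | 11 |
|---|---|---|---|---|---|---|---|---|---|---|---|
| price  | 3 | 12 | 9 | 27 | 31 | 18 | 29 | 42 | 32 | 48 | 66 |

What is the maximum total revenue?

Let R[k] be the best obtainable value from length k. For each k, try every first piece i and keep the best of price[i] + R[k−i].
R[1] = 3
R[2] = 12
R[3] = 15  (first piece 1, then R[2]=12)
R[4] = 27
R[5] = 31
R[6] = 39  (first piece 2, then R[4]=27)
R[7] = 43  (first piece 2, then R[5]=31)
R[8] = 54  (first piece 4, then R[4]=27)
R[9] = 58  (first piece 4, then R[5]=31)
R[10] = 66  (first piece 2, then R[8]=54)
R[11] = 70  (first piece 2, then R[9]=58)
One optimal cutting: 5 + 4 + 2 → $31 + $27 + $12 = $70.

70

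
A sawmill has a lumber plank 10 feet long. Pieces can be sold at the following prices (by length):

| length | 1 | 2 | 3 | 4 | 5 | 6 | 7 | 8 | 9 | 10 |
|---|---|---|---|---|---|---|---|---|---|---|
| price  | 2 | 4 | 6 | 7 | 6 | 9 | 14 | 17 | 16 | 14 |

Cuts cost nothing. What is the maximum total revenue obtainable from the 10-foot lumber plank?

Consider every possible first cut. v[k] is the best of p[i]+v[k−i] over all sellable i≤k.
v[1] = 2
v[2] = max(2+2, 4+0) = 4
v[3] = max(2+4, 4+2, 6+0) = 6
v[4] = max(2+6, 4+4, 6+2, 7+0) = 8
v[5] = max(2+8, 4+6, 6+4, 7+2, 6+0) = 10
v[6] = max(2+10, 4+8, 6+6, 7+4, 6+2, 9+0) = 12
v[7] = max(2+12, 4+10, 6+8, …, 9+2, 14+0) = 14
v[8] = max(2+14, 4+12, 6+10, …, 14+2, 17+0) = 17
v[9] = max(2+17, 4+14, 6+12, …, 17+2, 16+0) = 19
v[10] = max(2+19, 4+17, 6+14, …, 16+2, 14+0) = 21
One optimal cutting: 8 + 1 + 1 → $17 + $2 + $2 = $21.

21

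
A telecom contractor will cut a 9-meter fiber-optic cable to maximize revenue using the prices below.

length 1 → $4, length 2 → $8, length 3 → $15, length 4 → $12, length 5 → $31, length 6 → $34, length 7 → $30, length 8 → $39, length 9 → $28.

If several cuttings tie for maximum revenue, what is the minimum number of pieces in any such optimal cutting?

3

Let r[k] be the best obtainable value from length k. For each k, try every first piece i and keep the best of price[i] + r[k−i].
r[1] = 4
r[2] = max(4+4, 8+0) = 8
r[3] = max(4+8, 8+4, 15+0) = 15
r[4] = max(4+15, 8+8, 15+4, 12+0) = 19
r[5] = max(4+19, 8+15, 15+8, 12+4, 31+0) = 31
r[6] = max(4+31, 8+19, 15+15, 12+8, 31+4, 34+0) = 35
r[7] = max(4+35, 8+31, 15+19, …, 34+4, 30+0) = 39
r[8] = max(4+39, 8+35, 15+31, …, 30+4, 39+0) = 46
r[9] = max(4+46, 8+39, 15+35, …, 39+4, 28+0) = 50
Maximum revenue is $50.
Now minimize piece count subject to staying optimal: for each k, pieces[k] = 1 + min over i with p[i]+r[k−i]=r[k] of pieces[k−i].
pieces[6] = 2
pieces[7] = 2
pieces[8] = 2
pieces[9] = 3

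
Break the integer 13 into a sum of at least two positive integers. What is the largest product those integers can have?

108

Let f[k] be the best product for length k (with at least one cut). For each first piece i, the rest contributes max(k−i, f[k−i]).
f[2] = 1·max(1,0) = 1·1 = 1
f[3] = 1·max(2,1) = 1·2 = 2
f[4] = 2·max(2,1) = 2·2 = 4
f[5] = 2·max(3,2) = 2·3 = 6
f[6] = 3·max(3,2) = 3·3 = 9
f[7] = 2·max(5,6) = 2·6 = 12
f[8] = 2·max(6,9) = 2·9 = 18
f[9] = 3·max(6,9) = 3·9 = 27
f[10] = 2·max(8,18) = 2·18 = 36
f[11] = 2·max(9,27) = 2·27 = 54
f[12] = 3·max(9,27) = 3·27 = 81
f[13] = 2·max(11,54) = 2·54 = 108
One optimal split: 3 + 3 + 3 + 2 + 2; product 3·3·3·2·2 = 108.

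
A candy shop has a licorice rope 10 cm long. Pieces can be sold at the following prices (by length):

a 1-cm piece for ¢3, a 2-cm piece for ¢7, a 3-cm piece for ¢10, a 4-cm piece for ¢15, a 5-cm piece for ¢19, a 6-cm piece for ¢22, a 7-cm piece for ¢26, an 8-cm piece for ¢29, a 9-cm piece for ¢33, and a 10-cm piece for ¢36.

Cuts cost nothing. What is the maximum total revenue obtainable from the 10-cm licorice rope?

Let best[k] be the best obtainable value from length k. For each k, try every first piece i and keep the best of price[i] + best[k−i].
best[1] = 3
best[2] = max(3+3, 7+0) = 7
best[3] = max(3+7, 7+3, 10+0) = 10
best[4] = max(3+10, 7+7, 10+3, 15+0) = 15
best[5] = max(3+15, 7+10, 10+7, 15+3, 19+0) = 19
best[6] = max(3+19, 7+15, 10+10, 15+7, 19+3, 22+0) = 22
best[7] = max(3+22, 7+19, 10+15, …, 22+3, 26+0) = 26
best[8] = max(3+26, 7+22, 10+19, …, 26+3, 29+0) = 30
best[9] = max(3+30, 7+26, 10+22, …, 29+3, 33+0) = 34
best[10] = max(3+34, 7+30, 10+26, …, 33+3, 36+0) = 38
One optimal cutting: 5 + 5 → ¢19 + ¢19 = ¢38.

38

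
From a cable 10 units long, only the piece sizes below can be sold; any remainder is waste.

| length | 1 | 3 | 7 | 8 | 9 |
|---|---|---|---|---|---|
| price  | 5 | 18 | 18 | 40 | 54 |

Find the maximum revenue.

Let best[k] be the best obtainable value from length k. For each k, try every first piece i and keep the best of price[i] + best[k−i].
best[1] = 5
best[2] = 10  (first piece 1, then best[1]=5)
best[3] = max(5+10, 18+0) = 18
best[4] = max(5+18, 18+5) = 23
best[5] = max(5+23, 18+10) = 28
best[6] = max(5+28, 18+18) = 36
best[7] = max(5+36, 18+23, 18+0) = 41
best[8] = max(5+41, 18+28, 18+5, 40+0) = 46
best[9] = max(5+46, 18+36, 18+10, 40+5, 54+0) = 54
best[10] = max(5+54, 18+41, 18+18, 40+10, 54+5) = 59
One optimal cutting: 3 + 3 + 3 + 1 → €59.

59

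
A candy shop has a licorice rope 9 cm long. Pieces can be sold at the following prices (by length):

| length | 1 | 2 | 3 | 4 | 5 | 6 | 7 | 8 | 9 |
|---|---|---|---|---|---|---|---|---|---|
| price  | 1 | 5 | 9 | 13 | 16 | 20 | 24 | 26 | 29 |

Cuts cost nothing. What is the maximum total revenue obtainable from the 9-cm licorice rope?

29

Consider every possible first cut. v[k] is the best of p[i]+v[k−i] over all sellable i≤k.
v[1] = 1
v[2] = max(1+1, 5+0) = 5
v[3] = max(1+5, 5+1, 9+0) = 9
v[4] = max(1+9, 5+5, 9+1, 13+0) = 13
v[5] = max(1+13, 5+9, 9+5, 13+1, 16+0) = 16
v[6] = max(1+16, 5+13, 9+9, 13+5, 16+1, 20+0) = 20
v[7] = max(1+20, 5+16, 9+13, …, 20+1, 24+0) = 24
v[8] = max(1+24, 5+20, 9+16, …, 24+1, 26+0) = 26
v[9] = max(1+26, 5+24, 9+20, …, 26+1, 29+0) = 29
One optimal cutting: 7 + 2 → ¢24 + ¢5 = ¢29.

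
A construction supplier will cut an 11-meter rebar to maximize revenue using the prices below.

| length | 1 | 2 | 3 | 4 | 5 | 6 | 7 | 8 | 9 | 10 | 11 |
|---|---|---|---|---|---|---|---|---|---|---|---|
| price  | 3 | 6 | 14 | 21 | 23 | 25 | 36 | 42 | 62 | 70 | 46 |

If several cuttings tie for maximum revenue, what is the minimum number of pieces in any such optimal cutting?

Let r[k] be the best obtainable value from length k. For each k, try every first piece i and keep the best of price[i] + r[k−i].
r[1] = 3
r[2] = 6  (first piece 1, then r[1]=3)
r[3] = 14
r[4] = 21
r[5] = 24  (first piece 1, then r[4]=21)
r[6] = 28  (first piece 3, then r[3]=14)
r[7] = 36
r[8] = 42  (first piece 4, then r[4]=21)
r[9] = 62
r[10] = 70
r[11] = 73  (first piece 1, then r[10]=70)
Maximum revenue is ₹73.
Now minimize piece count subject to staying optimal: for each k, pieces[k] = 1 + min over i with p[i]+r[k−i]=r[k] of pieces[k−i].
pieces[8] = 1
pieces[9] = 1
pieces[10] = 1
pieces[11] = 2

2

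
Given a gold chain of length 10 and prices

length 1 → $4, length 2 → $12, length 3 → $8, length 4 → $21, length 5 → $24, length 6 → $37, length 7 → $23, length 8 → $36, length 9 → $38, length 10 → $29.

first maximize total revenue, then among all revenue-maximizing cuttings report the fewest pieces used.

3

Let r[k] be the best obtainable value from length k. For each k, try every first piece i and keep the best of price[i] + r[k−i].
r[1] = 4
r[2] = 12
r[3] = 16  (first piece 1, then r[2]=12)
r[4] = 24  (first piece 2, then r[2]=12)
r[5] = 28  (first piece 1, then r[4]=24)
r[6] = 37
r[7] = 41  (first piece 1, then r[6]=37)
r[8] = 49  (first piece 2, then r[6]=37)
r[9] = 53  (first piece 1, then r[8]=49)
r[10] = 61  (first piece 2, then r[8]=49)
Maximum revenue is $61.
Now minimize piece count subject to staying optimal: for each k, pieces[k] = 1 + min over i with p[i]+r[k−i]=r[k] of pieces[k−i].
pieces[7] = 2
pieces[8] = 2
pieces[9] = 3
pieces[10] = 3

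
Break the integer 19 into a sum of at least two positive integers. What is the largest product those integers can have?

Let prod[k] be the best product for length k (with at least one cut). For each first piece i, the rest contributes max(k−i, prod[k−i]).
prod[2] = 1×max(1,0) = 1×1 = 1
prod[3] = max(1×2, 2×1) = 2
prod[4] = max(1×3, 2×2, 3×1) = 4
prod[5] = max(1×4, 2×3, 3×2, 4×1) = 6
prod[6] = max(1×6, 2×4, 3×3, 4×2, 5×1) = 9
prod[7] = max(1×9, 2×6, 3×4, 4×3, 5×2, 6×1) = 12
prod[8] = max(1×12, 2×9, 3×6, …, 6×2, 7×1) = 18
prod[9] = max(1×18, 2×12, 3×9, …, 7×2, 8×1) = 27
prod[10] = max(1×27, 2×18, 3×12, …, 8×2, 9×1) = 36
prod[11] = max(1×36, 2×27, 3×18, …, 9×2, 10×1) = 54
prod[12] = max(1×54, 2×36, 3×27, …, 10×2, 11×1) = 81
prod[13] = max(1×81, 2×54, 3×36, …, 11×2, 12×1) = 108
prod[14] = max(1×108, 2×81, 3×54, …, 12×2, 13×1) = 162
prod[15] = max(1×162, 2×108, 3×81, …, 13×2, 14×1) = 243
prod[16] = max(1×243, 2×162, 3×108, …, 14×2, 15×1) = 324
prod[17] = max(1×324, 2×243, 3×162, …, 15×2, 16×1) = 486
prod[18] = max(1×486, 2×324, 3×243, …, 16×2, 17×1) = 729
prod[19] = max(1×729, 2×486, 3×324, …, 17×2, 18×1) = 972
One optimal split: 3 + 3 + 3 + 3 + 3 + 2 + 2; product 3×3×3×3×3×2×2 = 972.

972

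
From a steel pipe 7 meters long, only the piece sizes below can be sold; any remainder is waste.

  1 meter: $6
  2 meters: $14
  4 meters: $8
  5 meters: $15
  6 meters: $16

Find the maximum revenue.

Consider every possible first cut. best[k] is the best of p[i]+best[k−i] over all sellable i≤k.
best[1] = 6
best[2] = max(6+6, 14+0) = 14
best[3] = max(6+14, 14+6) = 20
best[4] = max(6+20, 14+14, 8+0) = 28
best[5] = max(6+28, 14+20, 8+6, 15+0) = 34
best[6] = max(6+34, 14+28, 8+14, 15+6, 16+0) = 42
best[7] = max(6+42, 14+34, 8+20, 15+14, 16+6) = 48
One optimal cutting: 2 + 2 + 2 + 1 → $48.

48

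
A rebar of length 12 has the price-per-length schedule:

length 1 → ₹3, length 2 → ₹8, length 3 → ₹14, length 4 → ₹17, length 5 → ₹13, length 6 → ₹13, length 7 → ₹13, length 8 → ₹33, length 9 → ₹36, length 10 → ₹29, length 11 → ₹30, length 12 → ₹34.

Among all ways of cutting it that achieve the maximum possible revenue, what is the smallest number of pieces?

4

Build r[k] bottom-up: r[k] = max over allowed piece i of (p[i] + r[k−i]).
r[1] = 3
r[2] = max(3+3, 8+0) = 8
r[3] = max(3+8, 8+3, 14+0) = 14
r[4] = max(3+14, 8+8, 14+3, 17+0) = 17
r[5] = max(3+17, 8+14, 14+8, 17+3, 13+0) = 22
r[6] = max(3+22, 8+17, 14+14, 17+8, 13+3, 13+0) = 28
r[7] = max(3+28, 8+22, 14+17, …, 13+3, 13+0) = 31
r[8] = max(3+31, 8+28, 14+22, …, 13+3, 33+0) = 36
r[9] = max(3+36, 8+31, 14+28, …, 33+3, 36+0) = 42
r[10] = max(3+42, 8+36, 14+31, …, 36+3, 29+0) = 45
r[11] = max(3+45, 8+42, 14+36, …, 29+3, 30+0) = 50
r[12] = max(3+50, 8+45, 14+42, …, 30+3, 34+0) = 56
Maximum revenue is ₹56.
Now minimize piece count subject to staying optimal: for each k, pieces[k] = 1 + min over i with p[i]+r[k−i]=r[k] of pieces[k−i].
pieces[9] = 3
pieces[10] = 3
pieces[11] = 4
pieces[12] = 4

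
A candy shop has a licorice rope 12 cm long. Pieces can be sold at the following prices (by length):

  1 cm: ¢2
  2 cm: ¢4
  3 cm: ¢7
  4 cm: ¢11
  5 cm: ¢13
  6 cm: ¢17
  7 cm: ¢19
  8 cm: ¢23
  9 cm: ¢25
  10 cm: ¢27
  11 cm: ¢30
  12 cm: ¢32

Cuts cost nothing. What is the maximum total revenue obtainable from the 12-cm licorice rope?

Build R[k] bottom-up: R[k] = max over allowed piece i of (p[i] + R[k−i]).
R[1] = 2
R[2] = max(2+2, 4+0) = 4
R[3] = max(2+4, 4+2, 7+0) = 7
R[4] = max(2+7, 4+4, 7+2, 11+0) = 11
R[5] = max(2+11, 4+7, 7+4, 11+2, 13+0) = 13
R[6] = max(2+13, 4+11, 7+7, 11+4, 13+2, 17+0) = 17
R[7] = max(2+17, 4+13, 7+11, …, 17+2, 19+0) = 19
R[8] = max(2+19, 4+17, 7+13, …, 19+2, 23+0) = 23
R[9] = max(2+23, 4+19, 7+17, …, 23+2, 25+0) = 25
R[10] = max(2+25, 4+23, 7+19, …, 25+2, 27+0) = 28
R[11] = max(2+28, 4+25, 7+23, …, 27+2, 30+0) = 30
R[12] = max(2+30, 4+28, 7+25, …, 30+2, 32+0) = 34
One optimal cutting: 8 + 4 → ¢23 + ¢11 = ¢34.

34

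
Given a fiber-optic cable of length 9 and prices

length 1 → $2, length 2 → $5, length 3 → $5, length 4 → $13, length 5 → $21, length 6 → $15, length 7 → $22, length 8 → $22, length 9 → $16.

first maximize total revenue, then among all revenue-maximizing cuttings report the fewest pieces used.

2

Build r[k] bottom-up: r[k] = max over allowed piece i of (p[i] + r[k−i]).
r[1] = 2
r[2] = 5
r[3] = 7  (first piece 1, then r[2]=5)
r[4] = 13
r[5] = 21
r[6] = 23  (first piece 1, then r[5]=21)
r[7] = 26  (first piece 2, then r[5]=21)
r[8] = 28  (first piece 1, then r[7]=26)
r[9] = 34  (first piece 4, then r[5]=21)
Maximum revenue is $34.
Now minimize piece count subject to staying optimal: for each k, pieces[k] = 1 + min over i with p[i]+r[k−i]=r[k] of pieces[k−i].
pieces[6] = 2
pieces[7] = 2
pieces[8] = 3
pieces[9] = 2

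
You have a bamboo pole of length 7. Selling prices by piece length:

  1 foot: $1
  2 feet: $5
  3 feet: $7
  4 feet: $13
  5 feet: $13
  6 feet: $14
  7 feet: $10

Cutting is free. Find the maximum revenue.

20

Let v[k] be the best obtainable value from length k. For each k, try every first piece i and keep the best of price[i] + v[k−i].
v[1] = 1
v[2] = max(1+1, 5+0) = 5
v[3] = max(1+5, 5+1, 7+0) = 7
v[4] = max(1+7, 5+5, 7+1, 13+0) = 13
v[5] = max(1+13, 5+7, 7+5, 13+1, 13+0) = 14
v[6] = max(1+14, 5+13, 7+7, 13+5, 13+1, 14+0) = 18
v[7] = max(1+18, 5+14, 7+13, …, 14+1, 10+0) = 20
One optimal cutting: 4 + 3 → $13 + $7 = $20.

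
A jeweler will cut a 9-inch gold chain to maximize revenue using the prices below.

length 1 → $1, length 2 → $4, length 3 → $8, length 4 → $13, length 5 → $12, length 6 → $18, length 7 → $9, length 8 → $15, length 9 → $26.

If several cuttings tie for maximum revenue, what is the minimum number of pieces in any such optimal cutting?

3

Consider every possible first cut. r[k] is the best of p[i]+r[k−i] over all sellable i≤k.
r[1] = 1
r[2] = max(1+1, 4+0) = 4
r[3] = max(1+4, 4+1, 8+0) = 8
r[4] = max(1+8, 4+4, 8+1, 13+0) = 13
r[5] = max(1+13, 4+8, 8+4, 13+1, 12+0) = 14
r[6] = max(1+14, 4+13, 8+8, 13+4, 12+1, 18+0) = 18
r[7] = max(1+18, 4+14, 8+13, …, 18+1, 9+0) = 21
r[8] = max(1+21, 4+18, 8+14, …, 9+1, 15+0) = 26
r[9] = max(1+26, 4+21, 8+18, …, 15+1, 26+0) = 27
Maximum revenue is $27.
Now minimize piece count subject to staying optimal: for each k, pieces[k] = 1 + min over i with p[i]+r[k−i]=r[k] of pieces[k−i].
pieces[6] = 1
pieces[7] = 2
pieces[8] = 2
pieces[9] = 3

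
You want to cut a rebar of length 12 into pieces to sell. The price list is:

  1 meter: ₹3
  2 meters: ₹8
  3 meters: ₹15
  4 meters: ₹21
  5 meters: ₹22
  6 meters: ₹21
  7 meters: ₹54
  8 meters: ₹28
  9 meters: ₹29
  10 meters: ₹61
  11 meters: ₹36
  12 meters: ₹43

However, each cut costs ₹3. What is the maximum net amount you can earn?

73

Build r[k] bottom-up: r[k] = max over allowed piece i of (p[i] + r[k−i]) − 3 per cut.
r[1] = 3
r[2] = 8
r[3] = 15
r[4] = 21
r[5] = 22
r[6] = 27  (first piece 3, then r[3]=15)
r[7] = 54
r[8] = 54  (first piece 1, then r[7]=54)
r[9] = 59  (first piece 2, then r[7]=54)
r[10] = 66  (first piece 3, then r[7]=54)
r[11] = 72  (first piece 4, then r[7]=54)
r[12] = 73  (first piece 5, then r[7]=54)
One optimal plan: pieces 7 + 5 (1 cut) → ₹76 − ₹3 = ₹73.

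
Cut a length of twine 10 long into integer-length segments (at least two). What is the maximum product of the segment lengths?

36

Let prod[k] be the best product for length k (with at least one cut). For each first piece i, the rest contributes max(k−i, prod[k−i]).
prod[2] = 1×max(1,0) = 1×1 = 1
prod[3] = max(1×2, 2×1) = 2
prod[4] = max(1×3, 2×2, 3×1) = 4
prod[5] = max(1×4, 2×3, 3×2, 4×1) = 6
prod[6] = max(1×6, 2×4, 3×3, 4×2, 5×1) = 9
prod[7] = max(1×9, 2×6, 3×4, 4×3, 5×2, 6×1) = 12
prod[8] = max(1×12, 2×9, 3×6, …, 6×2, 7×1) = 18
prod[9] = max(1×18, 2×12, 3×9, …, 7×2, 8×1) = 27
prod[10] = max(1×27, 2×18, 3×12, …, 8×2, 9×1) = 36
One optimal split: 3 + 3 + 2 + 2; product 3×3×2×2 = 36.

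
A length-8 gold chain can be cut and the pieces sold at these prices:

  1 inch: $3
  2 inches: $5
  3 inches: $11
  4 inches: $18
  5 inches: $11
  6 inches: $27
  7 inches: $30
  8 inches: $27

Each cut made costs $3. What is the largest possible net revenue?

33

Consider every possible first cut. net[k] is the best of p[i]+net[k−i] over all sellable i≤k, charging 3 whenever i<k.
net[1] = 3
net[2] = max(3+3-3, 5+0) = 5
net[3] = max(3+5-3, 5+3-3, 11+0) = 11
net[4] = max(3+11-3, 5+5-3, 11+3-3, 18+0) = 18
net[5] = max(3+18-3, 5+11-3, 11+5-3, 18+3-3, 11+0) = 18
net[6] = max(3+18-3, 5+18-3, 11+11-3, 18+5-3, 11+3-3, 27+0) = 27
net[7] = max(3+27-3, 5+18-3, 11+18-3, …, 27+3-3, 30+0) = 30
net[8] = max(3+30-3, 5+27-3, 11+18-3, …, 30+3-3, 27+0) = 33
One optimal plan: pieces 4 + 4 (1 cut) → $36 − $3 = $33.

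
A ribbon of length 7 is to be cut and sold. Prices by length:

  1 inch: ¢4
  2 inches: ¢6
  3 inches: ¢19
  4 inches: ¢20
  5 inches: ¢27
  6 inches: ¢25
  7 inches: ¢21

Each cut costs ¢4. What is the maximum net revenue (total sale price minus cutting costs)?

Build r[k] bottom-up: r[k] = max over allowed piece i of (p[i] + r[k−i]) − 4 per cut.
r[1] = 4
r[2] = 6
r[3] = 19
r[4] = 20
r[5] = 27
r[6] = 34  (first piece 3, then r[3]=19)
r[7] = 35  (first piece 3, then r[4]=20)
One optimal plan: pieces 4 + 3 (1 cut) → ¢39 − ¢4 = ¢35.

35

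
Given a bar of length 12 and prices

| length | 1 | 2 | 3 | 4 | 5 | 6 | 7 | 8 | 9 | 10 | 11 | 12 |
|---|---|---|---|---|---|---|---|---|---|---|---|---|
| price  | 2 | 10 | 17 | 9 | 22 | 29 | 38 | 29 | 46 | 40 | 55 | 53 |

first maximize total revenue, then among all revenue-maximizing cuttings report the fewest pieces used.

4

Consider every possible first cut. r[k] is the best of p[i]+r[k−i] over all sellable i≤k.
r[1] = 2
r[2] = 10
r[3] = 17
r[4] = 20  (first piece 2, then r[2]=10)
r[5] = 27  (first piece 2, then r[3]=17)
r[6] = 34  (first piece 3, then r[3]=17)
r[7] = 38
r[8] = 44  (first piece 2, then r[6]=34)
r[9] = 51  (first piece 3, then r[6]=34)
r[10] = 55  (first piece 3, then r[7]=38)
r[11] = 61  (first piece 2, then r[9]=51)
r[12] = 68  (first piece 3, then r[9]=51)
Maximum revenue is €68.
Now minimize piece count subject to staying optimal: for each k, pieces[k] = 1 + min over i with p[i]+r[k−i]=r[k] of pieces[k−i].
pieces[9] = 3
pieces[10] = 2
pieces[11] = 4
pieces[12] = 4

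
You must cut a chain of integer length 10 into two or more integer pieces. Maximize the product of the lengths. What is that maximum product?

36

Let P[k] be the best product for length k (with at least one cut). For each first piece i, the rest contributes max(k−i, P[k−i]).
P[2] = 1·max(1,0) = 1·1 = 1
P[3] = 1·max(2,1) = 1·2 = 2
P[4] = 2·max(2,1) = 2·2 = 4
P[5] = 2·max(3,2) = 2·3 = 6
P[6] = 3·max(3,2) = 3·3 = 9
P[7] = 2·max(5,6) = 2·6 = 12
P[8] = 2·max(6,9) = 2·9 = 18
P[9] = 3·max(6,9) = 3·9 = 27
P[10] = 2·max(8,18) = 2·18 = 36
One optimal split: 3 + 3 + 2 + 2; product 3·3·2·2 = 36.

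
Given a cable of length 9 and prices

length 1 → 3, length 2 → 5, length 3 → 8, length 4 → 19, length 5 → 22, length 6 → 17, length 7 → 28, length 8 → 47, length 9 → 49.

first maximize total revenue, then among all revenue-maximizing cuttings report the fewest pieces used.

Build r[k] bottom-up: r[k] = max over allowed piece i of (p[i] + r[k−i]).
r[1] = 3
r[2] = 6  (first piece 1, then r[1]=3)
r[3] = 9  (first piece 1, then r[2]=6)
r[4] = 19
r[5] = 22  (first piece 1, then r[4]=19)
r[6] = 25  (first piece 1, then r[5]=22)
r[7] = 28  (first piece 1, then r[6]=25)
r[8] = 47
r[9] = 50  (first piece 1, then r[8]=47)
Maximum revenue is 50.
Now minimize piece count subject to staying optimal: for each k, pieces[k] = 1 + min over i with p[i]+r[k−i]=r[k] of pieces[k−i].
pieces[6] = 2
pieces[7] = 1
pieces[8] = 1
pieces[9] = 2

2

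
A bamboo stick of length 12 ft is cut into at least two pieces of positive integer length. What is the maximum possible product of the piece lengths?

81

Let g[k] be the best product for length k (with at least one cut). For each first piece i, the rest contributes max(k−i, g[k−i]).
g[2] = 1*max(1,0) = 1*1 = 1
g[3] = max(1*2, 2*1) = 2
g[4] = max(1*3, 2*2, 3*1) = 4
g[5] = max(1*4, 2*3, 3*2, 4*1) = 6
g[6] = max(1*6, 2*4, 3*3, 4*2, 5*1) = 9
g[7] = max(1*9, 2*6, 3*4, 4*3, 5*2, 6*1) = 12
g[8] = max(1*12, 2*9, 3*6, …, 6*2, 7*1) = 18
g[9] = max(1*18, 2*12, 3*9, …, 7*2, 8*1) = 27
g[10] = max(1*27, 2*18, 3*12, …, 8*2, 9*1) = 36
g[11] = max(1*36, 2*27, 3*18, …, 9*2, 10*1) = 54
g[12] = max(1*54, 2*36, 3*27, …, 10*2, 11*1) = 81
One optimal split: 3 + 3 + 3 + 3; product 3*3*3*3 = 81.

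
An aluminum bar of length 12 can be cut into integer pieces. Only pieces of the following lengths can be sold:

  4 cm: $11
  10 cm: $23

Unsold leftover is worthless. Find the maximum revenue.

Let f[k] be the best obtainable value from length k. For each k, try every first piece i and keep the best of price[i] + f[k−i].
f[1] = 0
f[2] = 0
f[3] = 0
f[4] = 11
f[5] = 11
f[6] = 11
f[7] = 11
f[8] = 22  (first piece 4, then f[4]=11)
f[9] = 22
f[10] = max(11+11, 23+0) = 23
f[11] = max(11+11, 23+0) = 23
f[12] = max(11+22, 23+0) = 33
One optimal cutting: 4 + 4 + 4 → $33.

33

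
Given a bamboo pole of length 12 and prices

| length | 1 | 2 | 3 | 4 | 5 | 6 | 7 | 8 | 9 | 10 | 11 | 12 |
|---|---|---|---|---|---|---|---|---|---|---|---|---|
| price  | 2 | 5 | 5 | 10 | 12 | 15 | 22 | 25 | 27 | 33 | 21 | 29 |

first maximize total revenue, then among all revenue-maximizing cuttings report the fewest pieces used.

2

Let r[k] be the best obtainable value from length k. For each k, try every first piece i and keep the best of price[i] + r[k−i].
r[1] = 2
r[2] = max(2+2, 5+0) = 5
r[3] = max(2+5, 5+2, 5+0) = 7
r[4] = max(2+7, 5+5, 5+2, 10+0) = 10
r[5] = max(2+10, 5+7, 5+5, 10+2, 12+0) = 12
r[6] = max(2+12, 5+10, 5+7, 10+5, 12+2, 15+0) = 15
r[7] = max(2+15, 5+12, 5+10, …, 15+2, 22+0) = 22
r[8] = max(2+22, 5+15, 5+12, …, 22+2, 25+0) = 25
r[9] = max(2+25, 5+22, 5+15, …, 25+2, 27+0) = 27
r[10] = max(2+27, 5+25, 5+22, …, 27+2, 33+0) = 33
r[11] = max(2+33, 5+27, 5+25, …, 33+2, 21+0) = 35
r[12] = max(2+35, 5+33, 5+27, …, 21+2, 29+0) = 38
Maximum revenue is $38.
Now minimize piece count subject to staying optimal: for each k, pieces[k] = 1 + min over i with p[i]+r[k−i]=r[k] of pieces[k−i].
pieces[9] = 1
pieces[10] = 1
pieces[11] = 2
pieces[12] = 2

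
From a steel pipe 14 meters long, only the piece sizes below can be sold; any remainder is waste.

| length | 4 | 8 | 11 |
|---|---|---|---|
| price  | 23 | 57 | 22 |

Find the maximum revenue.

Build r[k] bottom-up: r[k] = max over allowed piece i of (p[i] + r[k−i]).
r[1] = 0
r[2] = 0
r[3] = 0
r[4] = 23
r[5] = 23
r[6] = 23
r[7] = 23
r[8] = 57
r[9] = 57
r[10] = 57
r[11] = 57
r[12] = 80  (first piece 4, then r[8]=57)
r[13] = 80
r[14] = 80
One optimal cutting: pieces 8 + 4 with 2 meters of scrap → $80.

80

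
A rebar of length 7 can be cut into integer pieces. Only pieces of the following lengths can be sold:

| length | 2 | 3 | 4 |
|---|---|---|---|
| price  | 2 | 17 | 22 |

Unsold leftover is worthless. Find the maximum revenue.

39

Build f[k] bottom-up: f[k] = max over allowed piece i of (p[i] + f[k−i]).
f[1] = 0
f[2] = 2
f[3] = max(2+0, 17+0) = 17
f[4] = max(2+2, 17+0, 22+0) = 22
f[5] = max(2+17, 17+2, 22+0) = 22
f[6] = max(2+22, 17+17, 22+2) = 34
f[7] = max(2+22, 17+22, 22+17) = 39
One optimal cutting: 4 + 3 → ₹39.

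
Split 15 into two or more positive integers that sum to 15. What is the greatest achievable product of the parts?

243

Let m[k] be the best product for length k (with at least one cut). For each first piece i, the rest contributes max(k−i, m[k−i]).
m[2] = 1×max(1,0) = 1×1 = 1
m[3] = 1×max(2,1) = 1×2 = 2
m[4] = 2×max(2,1) = 2×2 = 4
m[5] = 2×max(3,2) = 2×3 = 6
m[6] = 3×max(3,2) = 3×3 = 9
m[7] = 2×max(5,6) = 2×6 = 12
m[8] = 2×max(6,9) = 2×9 = 18
m[9] = 3×max(6,9) = 3×9 = 27
m[10] = 2×max(8,18) = 2×18 = 36
m[11] = 2×max(9,27) = 2×27 = 54
m[12] = 3×max(9,27) = 3×27 = 81
m[13] = 2×max(11,54) = 2×54 = 108
m[14] = 2×max(12,81) = 2×81 = 162
m[15] = 3×max(12,81) = 3×81 = 243
One optimal split: 3 + 3 + 3 + 3 + 3; product 3×3×3×3×3 = 243.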